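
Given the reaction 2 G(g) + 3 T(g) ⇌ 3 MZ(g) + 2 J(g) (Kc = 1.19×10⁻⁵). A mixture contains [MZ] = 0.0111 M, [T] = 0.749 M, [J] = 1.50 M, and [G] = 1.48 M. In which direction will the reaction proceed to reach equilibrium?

in the forward direction

Qc = [MZ]³·[J]² / ([G]²·[T]³) = (0.0111)³·(1.50)² / ((1.48)²·(0.749)³) = 3.34×10⁻⁶
Qc = 3.34×10⁻⁶ < Kc = 1.19×10⁻⁵, so the forward reaction proceeds.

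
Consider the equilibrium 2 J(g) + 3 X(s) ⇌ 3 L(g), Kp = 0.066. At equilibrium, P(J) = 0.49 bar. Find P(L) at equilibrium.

(X is a pure solid — omitted from Kp.)
At equilibrium, Kp = P(L)³ / P(J)² = 0.066.
(P(L))³ / (0.49)² = 0.066
P(L)³ = 0.0158 ⇒ P(L) = 0.25 bar

P(L) = 0.25 bar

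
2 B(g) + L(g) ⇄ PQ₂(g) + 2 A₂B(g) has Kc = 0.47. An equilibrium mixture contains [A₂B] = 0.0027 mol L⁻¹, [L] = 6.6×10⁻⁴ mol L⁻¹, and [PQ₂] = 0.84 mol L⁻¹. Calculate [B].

[B] = 0.14 mol L⁻¹

At equilibrium, Kc = [PQ₂]·[A₂B]² / ([B]²·[L]) = 0.47.
(0.84)·(0.0027)² / (([B])²·(6.6×10⁻⁴)) = 0.47
[B]² = 0.0197 ⇒ [B] = 0.14 mol L⁻¹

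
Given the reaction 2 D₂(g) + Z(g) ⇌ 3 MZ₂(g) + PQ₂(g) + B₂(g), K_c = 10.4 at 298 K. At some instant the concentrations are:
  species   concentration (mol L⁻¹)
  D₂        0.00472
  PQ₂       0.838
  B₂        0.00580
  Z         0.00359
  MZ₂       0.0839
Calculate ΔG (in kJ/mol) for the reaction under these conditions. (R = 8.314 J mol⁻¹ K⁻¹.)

ΔG = 3.07 kJ/mol

Q_c = [MZ₂]³·[PQ₂]·[B₂] / ([D₂]²·[Z]) = (0.0839)³·(0.838)·(0.00580) / ((0.00472)²·(0.00359)) = 35.9
ΔG = RT ln(Q_c/K_c) = (8.314 J mol⁻¹ K⁻¹)(298 K) × ln(35.9/10.4)
   = (2.478 kJ/mol)(1.239) = 3.07 kJ/mol
ΔG > 0, so the forward reaction is non-spontaneous (proceeds in reverse).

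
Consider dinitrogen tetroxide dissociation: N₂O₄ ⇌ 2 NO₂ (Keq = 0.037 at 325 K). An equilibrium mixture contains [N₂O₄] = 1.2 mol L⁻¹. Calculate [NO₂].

At equilibrium, Keq = [NO₂]² / [N₂O₄] = 0.037.
([NO₂])² / (1.2) = 0.037
[NO₂]² = 0.0444 ⇒ [NO₂] = 0.21 mol L⁻¹

[NO₂] = 0.21 mol L⁻¹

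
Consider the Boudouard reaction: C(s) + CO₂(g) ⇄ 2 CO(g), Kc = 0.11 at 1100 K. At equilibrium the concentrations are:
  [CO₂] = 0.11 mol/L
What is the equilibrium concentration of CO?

[CO] = 0.11 mol/L

(C is a pure solid — omitted from Kc.)
At equilibrium, Kc = [CO]² / [CO₂] = 0.11.
([CO])² / (0.11) = 0.11
[CO]² = 0.0121 ⇒ [CO] = 0.11 mol/L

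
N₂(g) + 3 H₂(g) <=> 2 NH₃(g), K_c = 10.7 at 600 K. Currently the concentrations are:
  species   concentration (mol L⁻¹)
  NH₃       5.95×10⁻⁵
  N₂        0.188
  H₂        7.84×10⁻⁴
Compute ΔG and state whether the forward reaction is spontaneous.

Q_c = [NH₃]² / ([N₂]·[H₂]³) = (5.95×10⁻⁵)² / ((0.188)·(7.84×10⁻⁴)³) = 39.1
ΔG = RT ln(Q_c/K_c) = (8.314 J mol⁻¹ K⁻¹)(600 K) × ln(39.1/10.7)
   = (4.988 kJ/mol)(1.296) = 6.46 kJ/mol
ΔG > 0, so the forward reaction is non-spontaneous (proceeds in reverse).

ΔG = 6.46 kJ/mol; the forward reaction is non-spontaneous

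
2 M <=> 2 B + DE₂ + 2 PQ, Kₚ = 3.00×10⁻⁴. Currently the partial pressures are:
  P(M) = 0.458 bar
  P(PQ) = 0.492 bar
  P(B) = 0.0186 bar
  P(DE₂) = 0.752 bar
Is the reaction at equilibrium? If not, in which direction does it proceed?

Qₚ = P(B)²·P(DE₂)·P(PQ)² / P(M)² = (0.0186)²·(0.752)·(0.492)² / (0.458)² = 3.00×10⁻⁴
Qₚ = 3.00×10⁻⁴ = Kₚ, so the system is already at equilibrium.

neither direction; the system is at equilibrium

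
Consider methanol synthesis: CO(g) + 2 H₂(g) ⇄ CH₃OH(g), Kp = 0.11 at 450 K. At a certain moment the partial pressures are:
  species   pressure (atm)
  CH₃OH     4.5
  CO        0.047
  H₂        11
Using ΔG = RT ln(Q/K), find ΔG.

Qp = P(CH₃OH) / (P(CO)·P(H₂)²) = (4.5) / ((0.047)·(11)²) = 0.791
ΔG = RT ln(Qp/Kp) = (8.314 J mol⁻¹ K⁻¹)(450 K) × ln(0.791/0.11)
   = (3.741 kJ/mol)(1.973) = 7.38 kJ/mol
ΔG > 0, so the forward reaction is non-spontaneous (proceeds in reverse).

ΔG = 7.38 kJ/mol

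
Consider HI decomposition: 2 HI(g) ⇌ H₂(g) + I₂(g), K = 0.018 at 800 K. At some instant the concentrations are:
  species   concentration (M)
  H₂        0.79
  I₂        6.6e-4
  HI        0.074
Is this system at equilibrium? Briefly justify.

Q = [H₂]·[I₂] / [HI]² = (0.79)·(6.6e-4) / (0.074)² = 0.095
Q = 0.095 > K = 0.018: net reverse reaction.

no; Q > K, reaction proceeds in reverse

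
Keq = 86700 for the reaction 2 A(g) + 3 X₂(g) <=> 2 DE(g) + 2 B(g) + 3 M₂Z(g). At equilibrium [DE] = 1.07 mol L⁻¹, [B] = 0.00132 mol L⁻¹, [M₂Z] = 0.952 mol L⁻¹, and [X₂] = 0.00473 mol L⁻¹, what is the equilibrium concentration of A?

[A] = 0.0137 mol L⁻¹

At equilibrium, Keq = [DE]²·[B]²·[M₂Z]³ / ([A]²·[X₂]³) = 86700.
(1.07)²·(0.00132)²·(0.952)³ / (([A])²·(0.00473)³) = 86700
[A]² = 1.88×10⁻⁴ ⇒ [A] = 0.0137 mol L⁻¹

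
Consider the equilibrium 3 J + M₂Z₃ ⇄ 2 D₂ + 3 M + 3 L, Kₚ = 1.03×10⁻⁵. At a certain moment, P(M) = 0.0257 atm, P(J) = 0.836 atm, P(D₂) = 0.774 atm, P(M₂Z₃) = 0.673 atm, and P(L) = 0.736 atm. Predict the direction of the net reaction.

Qₚ = P(D₂)²·P(M)³·P(L)³ / (P(J)³·P(M₂Z₃)) = (0.774)²·(0.0257)³·(0.736)³ / ((0.836)³·(0.673)) = 1.03×10⁻⁵
Qₚ = 1.03×10⁻⁵ = Kₚ, so the system is already at equilibrium.

neither direction; the system is at equilibrium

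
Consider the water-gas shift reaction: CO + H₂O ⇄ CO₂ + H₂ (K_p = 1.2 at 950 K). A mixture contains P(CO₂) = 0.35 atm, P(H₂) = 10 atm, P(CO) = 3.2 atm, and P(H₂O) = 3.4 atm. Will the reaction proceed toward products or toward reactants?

forward (toward products)

Q_p = P(CO₂)·P(H₂) / (P(CO)·P(H₂O)) = (0.35)·(10) / ((3.2)·(3.4)) = 0.32
Q_p = 0.32 < K_p = 1.2, so the forward reaction proceeds.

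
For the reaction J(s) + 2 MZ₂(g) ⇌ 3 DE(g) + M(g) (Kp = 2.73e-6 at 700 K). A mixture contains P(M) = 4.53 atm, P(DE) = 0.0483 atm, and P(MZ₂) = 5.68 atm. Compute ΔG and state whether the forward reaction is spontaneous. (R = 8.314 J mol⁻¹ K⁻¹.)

(J is a pure solid — omitted from Qp.)
Qp = P(DE)³·P(M) / P(MZ₂)² = (0.0483)³·(4.53) / (5.68)² = 1.58e-5
ΔG = RT ln(Qp/Kp) = (8.314 J mol⁻¹ K⁻¹)(700 K) × ln(1.58e-5/2.73e-6)
   = (5.820 kJ/mol)(1.756) = 10.2 kJ/mol
ΔG > 0, so the forward reaction is non-spontaneous (proceeds in reverse).

ΔG = 10.2 kJ/mol; the forward reaction is non-spontaneous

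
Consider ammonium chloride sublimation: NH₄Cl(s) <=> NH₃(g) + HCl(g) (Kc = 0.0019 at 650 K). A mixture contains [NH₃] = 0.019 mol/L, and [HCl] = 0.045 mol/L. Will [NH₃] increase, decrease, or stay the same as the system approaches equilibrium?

(NH₄Cl is a pure solid — omitted from Qc.)
Qc = [NH₃]·[HCl] = (0.019)·(0.045) = 8.5×10⁻⁴
Qc = 8.5×10⁻⁴ < Kc = 0.0019: net forward reaction.
NH₃ is a product, so it increases.

increase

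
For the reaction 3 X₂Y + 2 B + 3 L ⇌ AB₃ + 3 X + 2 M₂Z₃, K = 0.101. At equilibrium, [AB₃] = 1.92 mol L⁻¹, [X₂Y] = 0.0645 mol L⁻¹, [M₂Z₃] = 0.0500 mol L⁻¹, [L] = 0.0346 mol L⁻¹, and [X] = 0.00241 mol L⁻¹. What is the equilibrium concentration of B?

[B] = 0.245 mol L⁻¹

At equilibrium, K = [AB₃]·[X]³·[M₂Z₃]² / ([X₂Y]³·[B]²·[L]³) = 0.101.
(1.92)·(0.00241)³·(0.0500)² / ((0.0645)³·([B])²·(0.0346)³) = 0.101
[B]² = 0.0598 ⇒ [B] = 0.245 mol L⁻¹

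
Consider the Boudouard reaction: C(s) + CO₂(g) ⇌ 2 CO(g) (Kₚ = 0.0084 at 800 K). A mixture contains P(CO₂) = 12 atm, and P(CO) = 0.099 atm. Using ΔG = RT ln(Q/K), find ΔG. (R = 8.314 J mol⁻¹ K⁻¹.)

ΔG = -15.5 kJ/mol

(C is a pure solid — omitted from Qₚ.)
Qₚ = P(CO)² / P(CO₂) = (0.099)² / (12) = 8.17e-4
ΔG = RT ln(Qₚ/Kₚ) = (8.314 J mol⁻¹ K⁻¹)(800 K) × ln(8.17e-4/0.0084)
   = (6.651 kJ/mol)(-2.330) = -15.5 kJ/mol
ΔG < 0, so the forward reaction is spontaneous (proceeds forward).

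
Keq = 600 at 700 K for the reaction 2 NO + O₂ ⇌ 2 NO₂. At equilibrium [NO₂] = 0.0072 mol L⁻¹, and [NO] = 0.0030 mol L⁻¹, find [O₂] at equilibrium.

At equilibrium, Keq = [NO₂]² / ([NO]²·[O₂]) = 600.
(0.0072)² / ((0.0030)²·([O₂])) = 600
[O₂] = 0.00960 = 0.0096 mol L⁻¹

[O₂] = 0.0096 mol L⁻¹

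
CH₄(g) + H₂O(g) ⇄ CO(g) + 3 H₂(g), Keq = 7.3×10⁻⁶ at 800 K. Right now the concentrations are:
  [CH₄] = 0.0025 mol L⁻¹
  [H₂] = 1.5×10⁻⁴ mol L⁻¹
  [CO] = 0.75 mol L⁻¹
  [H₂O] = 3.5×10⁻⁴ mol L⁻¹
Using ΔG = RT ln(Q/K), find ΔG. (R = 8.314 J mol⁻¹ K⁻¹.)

ΔG = -6.16 kJ/mol

Q = [CO]·[H₂]³ / ([CH₄]·[H₂O]) = (0.75)·(1.5×10⁻⁴)³ / ((0.0025)·(3.5×10⁻⁴)) = 2.89×10⁻⁶
ΔG = RT ln(Q/Keq) = (8.314 J mol⁻¹ K⁻¹)(800 K) × ln(2.89×10⁻⁶/7.3×10⁻⁶)
   = (6.651 kJ/mol)(-0.9266) = -6.16 kJ/mol
ΔG < 0, so the forward reaction is spontaneous (proceeds forward).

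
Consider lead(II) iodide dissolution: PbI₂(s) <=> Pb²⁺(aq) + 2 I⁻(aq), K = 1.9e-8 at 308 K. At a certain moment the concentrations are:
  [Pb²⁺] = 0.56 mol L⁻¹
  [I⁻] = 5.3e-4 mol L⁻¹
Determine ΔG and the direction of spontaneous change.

(PbI₂ is a pure solid — omitted from Q.)
Q = [Pb²⁺]·[I⁻]² = (0.56)·(5.3e-4)² = 1.57e-7
ΔG = RT ln(Q/K) = (8.314 J mol⁻¹ K⁻¹)(308 K) × ln(1.57e-7/1.9e-8)
   = (2.561 kJ/mol)(2.112) = 5.41 kJ/mol
ΔG > 0, so the forward reaction is non-spontaneous (proceeds in reverse).

ΔG = 5.41 kJ/mol; the forward reaction is non-spontaneous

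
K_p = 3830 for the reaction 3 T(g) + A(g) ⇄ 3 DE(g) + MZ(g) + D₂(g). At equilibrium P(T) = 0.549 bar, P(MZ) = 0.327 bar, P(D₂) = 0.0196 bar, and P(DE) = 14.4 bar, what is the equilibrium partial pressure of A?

P(A) = 0.0302 bar

At equilibrium, K_p = P(DE)³·P(MZ)·P(D₂) / (P(T)³·P(A)) = 3830.
(14.4)³·(0.327)·(0.0196) / ((0.549)³·(P(A))) = 3830
P(A) = 0.0302 bar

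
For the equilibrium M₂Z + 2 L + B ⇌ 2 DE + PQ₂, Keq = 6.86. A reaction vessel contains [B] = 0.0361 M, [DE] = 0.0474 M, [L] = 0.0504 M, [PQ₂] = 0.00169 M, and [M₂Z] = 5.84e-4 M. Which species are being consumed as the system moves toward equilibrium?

Q = [DE]²·[PQ₂] / ([M₂Z]·[L]²·[B]) = (0.0474)²·(0.00169) / ((5.84e-4)·(0.0504)²·(0.0361)) = 70.9
Q = 70.9 > Keq = 6.86: net reverse reaction.

DE, PQ₂ (products)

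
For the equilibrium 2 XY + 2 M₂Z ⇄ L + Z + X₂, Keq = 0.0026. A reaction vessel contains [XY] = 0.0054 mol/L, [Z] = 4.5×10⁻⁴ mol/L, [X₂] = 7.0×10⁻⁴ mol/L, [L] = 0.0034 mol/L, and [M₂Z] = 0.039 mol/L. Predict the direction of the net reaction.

to the left

Q = [L]·[Z]·[X₂] / ([XY]²·[M₂Z]²) = (0.0034)·(4.5×10⁻⁴)·(7.0×10⁻⁴) / ((0.0054)²·(0.039)²) = 0.024
Q = 0.024 > Keq = 0.0026, so the reverse reaction proceeds.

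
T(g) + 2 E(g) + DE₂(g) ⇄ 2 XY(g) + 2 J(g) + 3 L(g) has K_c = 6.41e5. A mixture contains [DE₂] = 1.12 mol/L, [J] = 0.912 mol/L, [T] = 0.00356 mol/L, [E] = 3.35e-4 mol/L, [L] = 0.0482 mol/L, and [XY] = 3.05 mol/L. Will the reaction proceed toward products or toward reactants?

Q_c = [XY]²·[J]²·[L]³ / ([T]·[E]²·[DE₂]) = (3.05)²·(0.912)²·(0.0482)³ / ((0.00356)·(3.35e-4)²·(1.12)) = 1.94e6
Q_c = 1.94e6 > K_c = 6.41e5, so the reverse reaction proceeds.

reverse (toward reactants)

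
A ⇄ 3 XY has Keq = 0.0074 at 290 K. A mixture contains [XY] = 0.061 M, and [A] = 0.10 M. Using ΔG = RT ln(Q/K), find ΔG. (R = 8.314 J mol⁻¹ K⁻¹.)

Q = [XY]³ / [A] = (0.061)³ / (0.10) = 0.00227
ΔG = RT ln(Q/Keq) = (8.314 J mol⁻¹ K⁻¹)(290 K) × ln(0.00227/0.0074)
   = (2.411 kJ/mol)(-1.182) = -2.85 kJ/mol
ΔG < 0, so the forward reaction is spontaneous (proceeds forward).

ΔG = -2.85 kJ/mol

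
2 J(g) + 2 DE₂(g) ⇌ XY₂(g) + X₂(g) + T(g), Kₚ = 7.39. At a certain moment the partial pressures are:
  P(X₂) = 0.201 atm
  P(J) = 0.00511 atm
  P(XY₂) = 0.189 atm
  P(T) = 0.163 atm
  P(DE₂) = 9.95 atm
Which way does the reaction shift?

in the forward direction

Qₚ = P(XY₂)·P(X₂)·P(T) / (P(J)²·P(DE₂)²) = (0.189)·(0.201)·(0.163) / ((0.00511)²·(9.95)²) = 2.40
Qₚ = 2.40 < Kₚ = 7.39, so the forward reaction proceeds.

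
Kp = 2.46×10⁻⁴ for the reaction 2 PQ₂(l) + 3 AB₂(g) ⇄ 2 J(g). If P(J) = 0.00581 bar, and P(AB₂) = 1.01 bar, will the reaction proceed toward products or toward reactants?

forward (toward products)

(PQ₂ is a pure liquid — omitted from Qp.)
Qp = P(J)² / P(AB₂)³ = (0.00581)² / (1.01)³ = 3.28×10⁻⁵
Qp = 3.28×10⁻⁵ < Kp = 2.46×10⁻⁴, so the forward reaction proceeds.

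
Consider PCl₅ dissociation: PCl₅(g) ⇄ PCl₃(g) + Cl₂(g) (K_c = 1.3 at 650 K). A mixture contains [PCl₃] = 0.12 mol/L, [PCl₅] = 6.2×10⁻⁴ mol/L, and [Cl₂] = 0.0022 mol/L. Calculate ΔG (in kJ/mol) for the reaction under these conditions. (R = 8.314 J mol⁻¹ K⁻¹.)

Q_c = [PCl₃]·[Cl₂] / [PCl₅] = (0.12)·(0.0022) / (6.2×10⁻⁴) = 0.426
ΔG = RT ln(Q_c/K_c) = (8.314 J mol⁻¹ K⁻¹)(650 K) × ln(0.426/1.3)
   = (5.404 kJ/mol)(-1.116) = -6.03 kJ/mol
ΔG < 0, so the forward reaction is spontaneous (proceeds forward).

ΔG = -6.03 kJ/mol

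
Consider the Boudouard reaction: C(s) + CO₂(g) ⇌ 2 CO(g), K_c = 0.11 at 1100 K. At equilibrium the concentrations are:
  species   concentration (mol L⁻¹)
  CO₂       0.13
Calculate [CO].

[CO] = 0.12 mol L⁻¹

(C is a pure solid — omitted from K_c.)
At equilibrium, K_c = [CO]² / [CO₂] = 0.11.
([CO])² / (0.13) = 0.11
[CO]² = 0.0143 ⇒ [CO] = 0.12 mol L⁻¹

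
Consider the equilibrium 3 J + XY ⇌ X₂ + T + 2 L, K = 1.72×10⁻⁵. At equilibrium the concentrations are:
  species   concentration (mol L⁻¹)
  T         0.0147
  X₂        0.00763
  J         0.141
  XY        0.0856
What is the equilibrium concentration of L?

At equilibrium, K = [X₂]·[T]·[L]² / ([J]³·[XY]) = 1.72×10⁻⁵.
(0.00763)·(0.0147)·([L])² / ((0.141)³·(0.0856)) = 1.72×10⁻⁵
[L]² = 3.68×10⁻⁵ ⇒ [L] = 0.00607 mol L⁻¹

[L] = 0.00607 mol L⁻¹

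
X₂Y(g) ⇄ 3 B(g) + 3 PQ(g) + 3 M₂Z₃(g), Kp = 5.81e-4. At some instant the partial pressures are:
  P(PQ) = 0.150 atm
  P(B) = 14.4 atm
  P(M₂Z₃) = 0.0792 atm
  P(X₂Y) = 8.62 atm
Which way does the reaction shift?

at equilibrium

Qp = P(B)³·P(PQ)³·P(M₂Z₃)³ / P(X₂Y) = (14.4)³·(0.150)³·(0.0792)³ / (8.62) = 5.81e-4
Qp = 5.81e-4 = Kp, so the system is already at equilibrium.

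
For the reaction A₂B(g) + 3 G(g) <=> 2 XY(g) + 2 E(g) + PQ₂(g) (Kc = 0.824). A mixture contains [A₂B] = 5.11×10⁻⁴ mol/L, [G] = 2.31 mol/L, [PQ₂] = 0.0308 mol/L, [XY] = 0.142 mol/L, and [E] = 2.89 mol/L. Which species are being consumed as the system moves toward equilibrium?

none (at equilibrium)

Qc = [XY]²·[E]²·[PQ₂] / ([A₂B]·[G]³) = (0.142)²·(2.89)²·(0.0308) / ((5.11×10⁻⁴)·(2.31)³) = 0.824
Qc = 0.824 = Kc; the system is at equilibrium.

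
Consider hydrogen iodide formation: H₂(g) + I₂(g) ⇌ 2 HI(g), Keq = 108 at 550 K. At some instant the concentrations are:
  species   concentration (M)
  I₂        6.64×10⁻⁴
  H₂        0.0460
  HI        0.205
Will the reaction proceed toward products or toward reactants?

toward reactants

Q = [HI]² / ([H₂]·[I₂]) = (0.205)² / ((0.0460)·(6.64×10⁻⁴)) = 1380
Q = 1380 > Keq = 108, so the reverse reaction proceeds.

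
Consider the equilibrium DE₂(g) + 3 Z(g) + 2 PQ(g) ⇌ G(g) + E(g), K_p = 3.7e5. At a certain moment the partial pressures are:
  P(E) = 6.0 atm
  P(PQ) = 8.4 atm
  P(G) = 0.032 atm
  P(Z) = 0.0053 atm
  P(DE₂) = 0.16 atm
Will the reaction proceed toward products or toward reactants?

toward products

Q_p = P(G)·P(E) / (P(DE₂)·P(Z)³·P(PQ)²) = (0.032)·(6.0) / ((0.16)·(0.0053)³·(8.4)²) = 1.1e5
Q_p = 1.1e5 < K_p = 3.7e5, so the forward reaction proceeds.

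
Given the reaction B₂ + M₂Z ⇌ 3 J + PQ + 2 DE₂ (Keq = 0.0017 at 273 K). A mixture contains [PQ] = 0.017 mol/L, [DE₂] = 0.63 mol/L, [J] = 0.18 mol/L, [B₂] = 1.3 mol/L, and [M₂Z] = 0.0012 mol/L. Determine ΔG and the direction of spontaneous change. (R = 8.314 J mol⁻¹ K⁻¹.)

ΔG = 6.12 kJ/mol; the forward reaction is non-spontaneous

Q = [J]³·[PQ]·[DE₂]² / ([B₂]·[M₂Z]) = (0.18)³·(0.017)·(0.63)² / ((1.3)·(0.0012)) = 0.0252
ΔG = RT ln(Q/Keq) = (8.314 J mol⁻¹ K⁻¹)(273 K) × ln(0.0252/0.0017)
   = (2.270 kJ/mol)(2.696) = 6.12 kJ/mol
ΔG > 0, so the forward reaction is non-spontaneous (proceeds in reverse).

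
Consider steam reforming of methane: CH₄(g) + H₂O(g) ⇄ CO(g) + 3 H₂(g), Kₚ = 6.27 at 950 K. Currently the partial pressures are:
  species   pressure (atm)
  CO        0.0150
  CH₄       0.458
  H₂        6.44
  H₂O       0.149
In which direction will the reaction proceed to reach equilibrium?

in the reverse direction

Qₚ = P(CO)·P(H₂)³ / (P(CH₄)·P(H₂O)) = (0.0150)·(6.44)³ / ((0.458)·(0.149)) = 58.7
Qₚ = 58.7 > Kₚ = 6.27, so the reverse reaction proceeds.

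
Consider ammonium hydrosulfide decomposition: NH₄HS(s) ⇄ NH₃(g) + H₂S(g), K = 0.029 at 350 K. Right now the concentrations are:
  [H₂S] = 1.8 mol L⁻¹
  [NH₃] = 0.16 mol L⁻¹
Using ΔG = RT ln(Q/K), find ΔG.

(NH₄HS is a pure solid — omitted from Q.)
Q = [NH₃]·[H₂S] = (0.16)·(1.8) = 0.288
ΔG = RT ln(Q/K) = (8.314 J mol⁻¹ K⁻¹)(350 K) × ln(0.288/0.029)
   = (2.910 kJ/mol)(2.296) = 6.68 kJ/mol
ΔG > 0, so the forward reaction is non-spontaneous (proceeds in reverse).

ΔG = 6.68 kJ/mol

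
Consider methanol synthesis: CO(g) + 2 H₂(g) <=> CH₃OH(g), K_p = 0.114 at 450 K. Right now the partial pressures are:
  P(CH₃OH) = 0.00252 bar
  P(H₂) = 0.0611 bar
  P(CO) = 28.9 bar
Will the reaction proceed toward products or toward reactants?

in the forward direction

Q_p = P(CH₃OH) / (P(CO)·P(H₂)²) = (0.00252) / ((28.9)·(0.0611)²) = 0.0234
Q_p = 0.0234 < K_p = 0.114, so the forward reaction proceeds.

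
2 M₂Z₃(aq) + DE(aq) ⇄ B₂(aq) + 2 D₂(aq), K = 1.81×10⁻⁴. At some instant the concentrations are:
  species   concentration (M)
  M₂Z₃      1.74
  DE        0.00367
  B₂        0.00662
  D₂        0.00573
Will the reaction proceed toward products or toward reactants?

Q = [B₂]·[D₂]² / ([M₂Z₃]²·[DE]) = (0.00662)·(0.00573)² / ((1.74)²·(0.00367)) = 1.96×10⁻⁵
Q = 1.96×10⁻⁵ < K = 1.81×10⁻⁴, so the forward reaction proceeds.

forward (toward products)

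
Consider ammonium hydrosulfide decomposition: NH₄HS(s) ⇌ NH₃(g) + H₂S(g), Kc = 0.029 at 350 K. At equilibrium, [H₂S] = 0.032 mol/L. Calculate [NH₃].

[NH₃] = 0.91 mol/L

(NH₄HS is a pure solid — omitted from Kc.)
At equilibrium, Kc = [NH₃]·[H₂S] = 0.029.
([NH₃])·(0.032) = 0.029
[NH₃] = 0.906 = 0.91 mol/L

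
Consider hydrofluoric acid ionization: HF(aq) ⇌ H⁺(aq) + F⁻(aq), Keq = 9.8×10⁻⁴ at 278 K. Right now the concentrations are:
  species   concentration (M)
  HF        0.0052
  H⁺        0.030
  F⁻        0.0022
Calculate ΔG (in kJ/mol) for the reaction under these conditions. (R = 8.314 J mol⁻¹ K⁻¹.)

Q = [H⁺]·[F⁻] / [HF] = (0.030)·(0.0022) / (0.0052) = 0.0127
ΔG = RT ln(Q/Keq) = (8.314 J mol⁻¹ K⁻¹)(278 K) × ln(0.0127/9.8×10⁻⁴)
   = (2.311 kJ/mol)(2.562) = 5.92 kJ/mol
ΔG > 0, so the forward reaction is non-spontaneous (proceeds in reverse).

ΔG = 5.92 kJ/mol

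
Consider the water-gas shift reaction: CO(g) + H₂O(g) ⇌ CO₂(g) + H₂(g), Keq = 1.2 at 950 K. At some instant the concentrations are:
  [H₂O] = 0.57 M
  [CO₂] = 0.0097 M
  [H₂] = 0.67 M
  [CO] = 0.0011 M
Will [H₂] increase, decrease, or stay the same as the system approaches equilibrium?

decrease

Q = [CO₂]·[H₂] / ([CO]·[H₂O]) = (0.0097)·(0.67) / ((0.0011)·(0.57)) = 10
Q = 10 > Keq = 1.2: net reverse reaction.
H₂ is a product, so it decreases.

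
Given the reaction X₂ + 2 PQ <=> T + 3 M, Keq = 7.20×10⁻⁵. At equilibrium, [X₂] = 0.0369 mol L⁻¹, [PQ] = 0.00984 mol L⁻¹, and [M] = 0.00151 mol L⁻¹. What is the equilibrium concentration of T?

At equilibrium, Keq = [T]·[M]³ / ([X₂]·[PQ]²) = 7.20×10⁻⁵.
([T])·(0.00151)³ / ((0.0369)·(0.00984)²) = 7.20×10⁻⁵
[T] = 0.0747 mol L⁻¹

[T] = 0.0747 mol L⁻¹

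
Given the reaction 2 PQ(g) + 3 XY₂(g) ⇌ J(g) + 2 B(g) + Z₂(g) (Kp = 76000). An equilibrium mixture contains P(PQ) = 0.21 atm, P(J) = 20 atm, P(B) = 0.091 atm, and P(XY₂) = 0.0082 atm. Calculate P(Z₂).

At equilibrium, Kp = P(J)·P(B)²·P(Z₂) / (P(PQ)²·P(XY₂)³) = 76000.
(20)·(0.091)²·(P(Z₂)) / ((0.21)²·(0.0082)³) = 76000
P(Z₂) = 0.0112 = 0.011 atm

P(Z₂) = 0.011 atm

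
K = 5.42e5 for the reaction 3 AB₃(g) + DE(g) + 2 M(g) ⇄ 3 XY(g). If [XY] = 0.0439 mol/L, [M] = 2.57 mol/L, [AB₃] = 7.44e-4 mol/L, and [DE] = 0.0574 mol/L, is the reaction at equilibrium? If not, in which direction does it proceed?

Q = [XY]³ / ([AB₃]³·[DE]·[M]²) = (0.0439)³ / ((7.44e-4)³·(0.0574)·(2.57)²) = 5.42e5
Q = 5.42e5 = K, so the system is already at equilibrium.

no net change (already at equilibrium)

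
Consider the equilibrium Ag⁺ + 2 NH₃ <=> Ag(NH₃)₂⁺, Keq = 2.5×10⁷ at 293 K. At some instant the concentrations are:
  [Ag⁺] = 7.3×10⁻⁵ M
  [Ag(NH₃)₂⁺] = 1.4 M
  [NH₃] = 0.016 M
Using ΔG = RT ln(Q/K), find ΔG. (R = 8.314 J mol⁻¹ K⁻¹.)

Q = [Ag(NH₃)₂⁺] / ([Ag⁺]·[NH₃]²) = (1.4) / ((7.3×10⁻⁵)·(0.016)²) = 7.49×10⁷
ΔG = RT ln(Q/Keq) = (8.314 J mol⁻¹ K⁻¹)(293 K) × ln(7.49×10⁷/2.5×10⁷)
   = (2.436 kJ/mol)(1.097) = 2.67 kJ/mol
ΔG > 0, so the forward reaction is non-spontaneous (proceeds in reverse).

ΔG = 2.67 kJ/mol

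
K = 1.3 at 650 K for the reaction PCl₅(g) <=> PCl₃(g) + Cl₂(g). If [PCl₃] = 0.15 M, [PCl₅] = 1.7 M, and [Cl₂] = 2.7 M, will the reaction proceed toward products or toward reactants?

in the forward direction

Q = [PCl₃]·[Cl₂] / [PCl₅] = (0.15)·(2.7) / (1.7) = 0.24
Q = 0.24 < K = 1.3, so the forward reaction proceeds.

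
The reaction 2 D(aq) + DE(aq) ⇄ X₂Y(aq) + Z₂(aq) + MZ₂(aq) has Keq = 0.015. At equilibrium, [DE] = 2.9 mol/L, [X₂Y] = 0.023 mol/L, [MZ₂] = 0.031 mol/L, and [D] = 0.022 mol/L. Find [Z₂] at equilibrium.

[Z₂] = 0.030 mol/L

At equilibrium, Keq = [X₂Y]·[Z₂]·[MZ₂] / ([D]²·[DE]) = 0.015.
(0.023)·([Z₂])·(0.031) / ((0.022)²·(2.9)) = 0.015
[Z₂] = 0.0295 = 0.030 mol/L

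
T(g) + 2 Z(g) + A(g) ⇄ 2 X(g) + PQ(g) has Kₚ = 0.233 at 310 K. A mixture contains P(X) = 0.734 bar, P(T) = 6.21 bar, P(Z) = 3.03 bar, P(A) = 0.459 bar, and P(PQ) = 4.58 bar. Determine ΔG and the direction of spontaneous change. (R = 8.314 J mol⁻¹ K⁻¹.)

Qₚ = P(X)²·P(PQ) / (P(T)·P(Z)²·P(A)) = (0.734)²·(4.58) / ((6.21)·(3.03)²·(0.459)) = 0.0943
ΔG = RT ln(Qₚ/Kₚ) = (8.314 J mol⁻¹ K⁻¹)(310 K) × ln(0.0943/0.233)
   = (2.577 kJ/mol)(-0.9046) = -2.33 kJ/mol
ΔG < 0, so the forward reaction is spontaneous (proceeds forward).

ΔG = -2.33 kJ/mol; the forward reaction is spontaneous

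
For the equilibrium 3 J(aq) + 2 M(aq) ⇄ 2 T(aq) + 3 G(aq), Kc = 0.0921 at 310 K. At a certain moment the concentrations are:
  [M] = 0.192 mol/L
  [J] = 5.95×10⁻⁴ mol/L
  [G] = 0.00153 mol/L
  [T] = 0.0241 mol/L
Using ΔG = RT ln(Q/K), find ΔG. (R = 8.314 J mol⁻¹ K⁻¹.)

Qc = [T]²·[G]³ / ([J]³·[M]²) = (0.0241)²·(0.00153)³ / ((5.95×10⁻⁴)³·(0.192)²) = 0.268
ΔG = RT ln(Qc/Kc) = (8.314 J mol⁻¹ K⁻¹)(310 K) × ln(0.268/0.0921)
   = (2.577 kJ/mol)(1.068) = 2.75 kJ/mol
ΔG > 0, so the forward reaction is non-spontaneous (proceeds in reverse).

ΔG = 2.75 kJ/mol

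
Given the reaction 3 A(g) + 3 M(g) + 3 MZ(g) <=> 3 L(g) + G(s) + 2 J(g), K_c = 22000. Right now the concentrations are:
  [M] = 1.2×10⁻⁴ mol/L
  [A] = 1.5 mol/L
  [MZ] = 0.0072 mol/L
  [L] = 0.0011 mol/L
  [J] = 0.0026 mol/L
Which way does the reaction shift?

forward (toward products)

(G is a pure solid — omitted from Q_c.)
Q_c = [L]³·[J]² / ([A]³·[M]³·[MZ]³) = (0.0011)³·(0.0026)² / ((1.5)³·(1.2×10⁻⁴)³·(0.0072)³) = 4100
Q_c = 4100 < K_c = 22000, so the forward reaction proceeds.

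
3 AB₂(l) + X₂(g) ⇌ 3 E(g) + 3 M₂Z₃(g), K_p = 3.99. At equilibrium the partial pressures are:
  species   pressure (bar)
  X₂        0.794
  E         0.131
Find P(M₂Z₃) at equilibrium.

(AB₂ is a pure liquid — omitted from K_p.)
At equilibrium, K_p = P(E)³·P(M₂Z₃)³ / P(X₂) = 3.99.
(0.131)³·(P(M₂Z₃))³ / (0.794) = 3.99
P(M₂Z₃)³ = 1410 ⇒ P(M₂Z₃) = 11.2 bar

P(M₂Z₃) = 11.2 bar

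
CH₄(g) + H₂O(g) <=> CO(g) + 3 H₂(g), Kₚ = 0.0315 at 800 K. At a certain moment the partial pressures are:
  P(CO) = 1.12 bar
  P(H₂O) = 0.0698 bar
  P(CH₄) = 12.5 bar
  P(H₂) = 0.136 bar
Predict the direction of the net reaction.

forward (toward products)

Qₚ = P(CO)·P(H₂)³ / (P(CH₄)·P(H₂O)) = (1.12)·(0.136)³ / ((12.5)·(0.0698)) = 0.00323
Qₚ = 0.00323 < Kₚ = 0.0315, so the forward reaction proceeds.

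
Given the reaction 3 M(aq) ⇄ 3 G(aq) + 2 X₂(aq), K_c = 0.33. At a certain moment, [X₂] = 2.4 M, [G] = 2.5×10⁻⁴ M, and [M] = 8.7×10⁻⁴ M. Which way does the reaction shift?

toward products

Q_c = [G]³·[X₂]² / [M]³ = (2.5×10⁻⁴)³·(2.4)² / (8.7×10⁻⁴)³ = 0.14
Q_c = 0.14 < K_c = 0.33, so the forward reaction proceeds.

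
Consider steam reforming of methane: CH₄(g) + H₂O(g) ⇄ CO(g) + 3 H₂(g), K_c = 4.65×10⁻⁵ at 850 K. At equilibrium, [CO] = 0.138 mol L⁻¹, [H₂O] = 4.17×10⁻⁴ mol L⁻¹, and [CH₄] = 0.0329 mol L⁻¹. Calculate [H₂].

[H₂] = 0.00167 mol L⁻¹

At equilibrium, K_c = [CO]·[H₂]³ / ([CH₄]·[H₂O]) = 4.65×10⁻⁵.
(0.138)·([H₂])³ / ((0.0329)·(4.17×10⁻⁴)) = 4.65×10⁻⁵
[H₂]³ = 4.62×10⁻⁹ ⇒ [H₂] = 0.00167 mol L⁻¹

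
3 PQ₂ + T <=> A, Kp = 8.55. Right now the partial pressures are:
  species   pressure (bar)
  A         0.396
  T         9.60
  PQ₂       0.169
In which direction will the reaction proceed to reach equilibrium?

neither direction; the system is at equilibrium

Qp = P(A) / (P(PQ₂)³·P(T)) = (0.396) / ((0.169)³·(9.60)) = 8.55
Qp = 8.55 = Kp, so the system is already at equilibrium.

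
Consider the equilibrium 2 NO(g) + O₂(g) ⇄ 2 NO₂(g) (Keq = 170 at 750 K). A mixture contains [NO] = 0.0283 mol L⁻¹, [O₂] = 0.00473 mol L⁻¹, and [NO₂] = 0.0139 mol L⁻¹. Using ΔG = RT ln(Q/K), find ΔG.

ΔG = -7.51 kJ/mol

Q = [NO₂]² / ([NO]²·[O₂]) = (0.0139)² / ((0.0283)²·(0.00473)) = 51.0
ΔG = RT ln(Q/Keq) = (8.314 J mol⁻¹ K⁻¹)(750 K) × ln(51.0/170)
   = (6.236 kJ/mol)(-1.204) = -7.51 kJ/mol
ΔG < 0, so the forward reaction is spontaneous (proceeds forward).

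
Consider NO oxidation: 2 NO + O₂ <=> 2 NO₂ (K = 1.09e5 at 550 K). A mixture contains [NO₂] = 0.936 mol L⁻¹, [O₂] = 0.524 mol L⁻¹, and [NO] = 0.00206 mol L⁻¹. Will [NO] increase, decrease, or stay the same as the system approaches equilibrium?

increase

Q = [NO₂]² / ([NO]²·[O₂]) = (0.936)² / ((0.00206)²·(0.524)) = 3.94e5
Q = 3.94e5 > K = 1.09e5: net reverse reaction.
NO is a reactant, so it increases.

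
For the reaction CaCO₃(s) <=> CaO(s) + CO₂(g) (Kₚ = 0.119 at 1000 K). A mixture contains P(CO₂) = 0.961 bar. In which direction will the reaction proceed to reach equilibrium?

in the reverse direction

(CaCO₃, CaO are pure solids — omitted from Qₚ.)
Qₚ = P(CO₂) = 0.961
Qₚ = 0.961 > Kₚ = 0.119, so the reverse reaction proceeds.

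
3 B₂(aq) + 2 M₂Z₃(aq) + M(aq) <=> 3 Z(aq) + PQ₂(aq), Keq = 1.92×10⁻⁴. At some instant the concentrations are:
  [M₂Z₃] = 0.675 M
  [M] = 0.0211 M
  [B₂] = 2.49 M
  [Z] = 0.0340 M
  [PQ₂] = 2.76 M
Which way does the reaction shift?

Q = [Z]³·[PQ₂] / ([B₂]³·[M₂Z₃]²·[M]) = (0.0340)³·(2.76) / ((2.49)³·(0.675)²·(0.0211)) = 7.31×10⁻⁴
Q = 7.31×10⁻⁴ > Keq = 1.92×10⁻⁴, so the reverse reaction proceeds.

to the left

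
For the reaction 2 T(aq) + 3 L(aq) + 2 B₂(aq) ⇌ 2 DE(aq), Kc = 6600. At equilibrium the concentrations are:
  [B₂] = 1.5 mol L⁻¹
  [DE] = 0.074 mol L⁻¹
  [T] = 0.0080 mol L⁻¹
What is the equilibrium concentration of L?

At equilibrium, Kc = [DE]² / ([T]²·[L]³·[B₂]²) = 6600.
(0.074)² / ((0.0080)²·([L])³·(1.5)²) = 6600
[L]³ = 0.00576 ⇒ [L] = 0.18 mol L⁻¹

[L] = 0.18 mol L⁻¹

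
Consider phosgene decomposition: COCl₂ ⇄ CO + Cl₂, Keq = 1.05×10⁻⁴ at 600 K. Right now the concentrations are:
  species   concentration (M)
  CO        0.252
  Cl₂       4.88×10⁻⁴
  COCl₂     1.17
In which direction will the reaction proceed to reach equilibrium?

no net change (already at equilibrium)

Q = [CO]·[Cl₂] / [COCl₂] = (0.252)·(4.88×10⁻⁴) / (1.17) = 1.05×10⁻⁴
Q = 1.05×10⁻⁴ = Keq, so the system is already at equilibrium.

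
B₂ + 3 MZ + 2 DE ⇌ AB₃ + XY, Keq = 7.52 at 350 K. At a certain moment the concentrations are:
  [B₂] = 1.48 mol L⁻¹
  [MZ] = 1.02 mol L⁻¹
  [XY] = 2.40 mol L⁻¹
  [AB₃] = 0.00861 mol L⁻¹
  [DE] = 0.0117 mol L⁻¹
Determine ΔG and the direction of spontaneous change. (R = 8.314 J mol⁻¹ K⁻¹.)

Q = [AB₃]·[XY] / ([B₂]·[MZ]³·[DE]²) = (0.00861)·(2.40) / ((1.48)·(1.02)³·(0.0117)²) = 96.1
ΔG = RT ln(Q/Keq) = (8.314 J mol⁻¹ K⁻¹)(350 K) × ln(96.1/7.52)
   = (2.910 kJ/mol)(2.548) = 7.41 kJ/mol
ΔG > 0, so the forward reaction is non-spontaneous (proceeds in reverse).

ΔG = 7.41 kJ/mol; the forward reaction is non-spontaneous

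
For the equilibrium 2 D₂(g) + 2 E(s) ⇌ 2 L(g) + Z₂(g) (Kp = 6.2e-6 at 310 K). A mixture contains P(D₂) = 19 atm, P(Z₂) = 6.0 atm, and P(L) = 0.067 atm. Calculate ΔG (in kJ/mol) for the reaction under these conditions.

ΔG = 6.41 kJ/mol

(E is a pure solid — omitted from Qp.)
Qp = P(L)²·P(Z₂) / P(D₂)² = (0.067)²·(6.0) / (19)² = 7.46e-5
ΔG = RT ln(Qp/Kp) = (8.314 J mol⁻¹ K⁻¹)(310 K) × ln(7.46e-5/6.2e-6)
   = (2.577 kJ/mol)(2.488) = 6.41 kJ/mol
ΔG > 0, so the forward reaction is non-spontaneous (proceeds in reverse).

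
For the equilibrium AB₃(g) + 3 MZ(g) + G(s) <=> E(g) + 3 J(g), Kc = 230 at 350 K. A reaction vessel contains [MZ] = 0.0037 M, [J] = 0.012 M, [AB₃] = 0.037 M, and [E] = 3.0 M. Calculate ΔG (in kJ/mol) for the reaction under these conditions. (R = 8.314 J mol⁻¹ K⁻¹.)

ΔG = 7.24 kJ/mol

(G is a pure solid — omitted from Qc.)
Qc = [E]·[J]³ / ([AB₃]·[MZ]³) = (3.0)·(0.012)³ / ((0.037)·(0.0037)³) = 2770
ΔG = RT ln(Qc/Kc) = (8.314 J mol⁻¹ K⁻¹)(350 K) × ln(2770/230)
   = (2.910 kJ/mol)(2.489) = 7.24 kJ/mol
ΔG > 0, so the forward reaction is non-spontaneous (proceeds in reverse).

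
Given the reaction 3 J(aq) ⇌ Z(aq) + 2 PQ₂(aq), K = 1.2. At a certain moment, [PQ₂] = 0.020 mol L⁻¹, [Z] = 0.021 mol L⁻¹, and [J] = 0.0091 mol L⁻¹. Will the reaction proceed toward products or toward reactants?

Q = [Z]·[PQ₂]² / [J]³ = (0.021)·(0.020)² / (0.0091)³ = 11
Q = 11 > K = 1.2, so the reverse reaction proceeds.

toward reactants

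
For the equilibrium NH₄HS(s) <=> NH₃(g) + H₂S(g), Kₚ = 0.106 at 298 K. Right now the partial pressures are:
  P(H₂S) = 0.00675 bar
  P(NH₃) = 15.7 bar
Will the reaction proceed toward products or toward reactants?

no net change (already at equilibrium)

(NH₄HS is a pure solid — omitted from Qₚ.)
Qₚ = P(NH₃)·P(H₂S) = (15.7)·(0.00675) = 0.106
Qₚ = 0.106 = Kₚ, so the system is already at equilibrium.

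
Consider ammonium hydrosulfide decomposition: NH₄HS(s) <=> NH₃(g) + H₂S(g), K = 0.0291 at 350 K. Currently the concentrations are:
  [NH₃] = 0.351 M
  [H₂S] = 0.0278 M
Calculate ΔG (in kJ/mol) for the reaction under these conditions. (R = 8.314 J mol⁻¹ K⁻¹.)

ΔG = -3.18 kJ/mol

(NH₄HS is a pure solid — omitted from Q.)
Q = [NH₃]·[H₂S] = (0.351)·(0.0278) = 0.00976
ΔG = RT ln(Q/K) = (8.314 J mol⁻¹ K⁻¹)(350 K) × ln(0.00976/0.0291)
   = (2.910 kJ/mol)(-1.092) = -3.18 kJ/mol
ΔG < 0, so the forward reaction is spontaneous (proceeds forward).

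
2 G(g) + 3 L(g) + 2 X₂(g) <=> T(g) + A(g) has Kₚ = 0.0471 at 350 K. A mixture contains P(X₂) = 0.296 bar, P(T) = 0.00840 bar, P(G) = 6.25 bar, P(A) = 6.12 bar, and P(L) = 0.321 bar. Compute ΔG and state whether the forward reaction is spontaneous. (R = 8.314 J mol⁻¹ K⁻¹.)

Qₚ = P(T)·P(A) / (P(G)²·P(L)³·P(X₂)²) = (0.00840)·(6.12) / ((6.25)²·(0.321)³·(0.296)²) = 0.454
ΔG = RT ln(Qₚ/Kₚ) = (8.314 J mol⁻¹ K⁻¹)(350 K) × ln(0.454/0.0471)
   = (2.910 kJ/mol)(2.266) = 6.59 kJ/mol
ΔG > 0, so the forward reaction is non-spontaneous (proceeds in reverse).

ΔG = 6.59 kJ/mol; the forward reaction is non-spontaneous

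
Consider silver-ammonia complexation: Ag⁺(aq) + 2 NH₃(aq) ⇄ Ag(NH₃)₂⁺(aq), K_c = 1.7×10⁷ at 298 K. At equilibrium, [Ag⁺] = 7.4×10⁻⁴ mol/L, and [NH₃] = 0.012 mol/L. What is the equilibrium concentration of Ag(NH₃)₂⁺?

[Ag(NH₃)₂⁺] = 1.8 mol/L

At equilibrium, K_c = [Ag(NH₃)₂⁺] / ([Ag⁺]·[NH₃]²) = 1.7×10⁷.
([Ag(NH₃)₂⁺]) / ((7.4×10⁻⁴)·(0.012)²) = 1.7×10⁷
[Ag(NH₃)₂⁺] = 1.81 = 1.8 mol/L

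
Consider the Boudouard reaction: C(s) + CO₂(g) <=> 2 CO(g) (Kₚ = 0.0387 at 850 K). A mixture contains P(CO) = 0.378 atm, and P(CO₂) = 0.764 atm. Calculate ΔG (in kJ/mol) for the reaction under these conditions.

ΔG = 11.1 kJ/mol

(C is a pure solid — omitted from Qₚ.)
Qₚ = P(CO)² / P(CO₂) = (0.378)² / (0.764) = 0.187
ΔG = RT ln(Qₚ/Kₚ) = (8.314 J mol⁻¹ K⁻¹)(850 K) × ln(0.187/0.0387)
   = (7.067 kJ/mol)(1.575) = 11.1 kJ/mol
ΔG > 0, so the forward reaction is non-spontaneous (proceeds in reverse).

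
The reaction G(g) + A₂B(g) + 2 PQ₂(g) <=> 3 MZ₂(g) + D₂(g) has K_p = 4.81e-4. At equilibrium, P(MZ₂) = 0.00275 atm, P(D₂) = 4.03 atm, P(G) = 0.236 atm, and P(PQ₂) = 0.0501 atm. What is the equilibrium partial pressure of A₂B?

P(A₂B) = 0.294 atm

At equilibrium, K_p = P(MZ₂)³·P(D₂) / (P(G)·P(A₂B)·P(PQ₂)²) = 4.81e-4.
(0.00275)³·(4.03) / ((0.236)·(P(A₂B))·(0.0501)²) = 4.81e-4
P(A₂B) = 0.294 atm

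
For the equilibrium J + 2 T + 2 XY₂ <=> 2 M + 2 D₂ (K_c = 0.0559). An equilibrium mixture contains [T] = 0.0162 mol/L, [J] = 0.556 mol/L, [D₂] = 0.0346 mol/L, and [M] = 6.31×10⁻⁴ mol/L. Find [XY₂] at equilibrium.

[XY₂] = 0.00764 mol/L

At equilibrium, K_c = [M]²·[D₂]² / ([J]·[T]²·[XY₂]²) = 0.0559.
(6.31×10⁻⁴)²·(0.0346)² / ((0.556)·(0.0162)²·([XY₂])²) = 0.0559
[XY₂]² = 5.84×10⁻⁵ ⇒ [XY₂] = 0.00764 mol/L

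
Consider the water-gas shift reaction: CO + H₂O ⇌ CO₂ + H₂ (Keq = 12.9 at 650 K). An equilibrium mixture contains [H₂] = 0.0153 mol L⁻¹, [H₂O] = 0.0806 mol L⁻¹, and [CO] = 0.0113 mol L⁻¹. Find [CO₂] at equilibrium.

At equilibrium, Keq = [CO₂]·[H₂] / ([CO]·[H₂O]) = 12.9.
([CO₂])·(0.0153) / ((0.0113)·(0.0806)) = 12.9
[CO₂] = 0.768 mol L⁻¹

[CO₂] = 0.768 mol L⁻¹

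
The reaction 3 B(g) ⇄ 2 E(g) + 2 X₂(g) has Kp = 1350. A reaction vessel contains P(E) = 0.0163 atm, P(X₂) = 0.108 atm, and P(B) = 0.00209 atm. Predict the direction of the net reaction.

Qp = P(E)²·P(X₂)² / P(B)³ = (0.0163)²·(0.108)² / (0.00209)³ = 339
Qp = 339 < Kp = 1350, so the forward reaction proceeds.

forward (toward products)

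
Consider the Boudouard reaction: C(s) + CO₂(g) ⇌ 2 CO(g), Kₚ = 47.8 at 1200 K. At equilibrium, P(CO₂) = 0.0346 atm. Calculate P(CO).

(C is a pure solid — omitted from Kₚ.)
At equilibrium, Kₚ = P(CO)² / P(CO₂) = 47.8.
(P(CO))² / (0.0346) = 47.8
P(CO)² = 1.65 ⇒ P(CO) = 1.29 atm

P(CO) = 1.29 atm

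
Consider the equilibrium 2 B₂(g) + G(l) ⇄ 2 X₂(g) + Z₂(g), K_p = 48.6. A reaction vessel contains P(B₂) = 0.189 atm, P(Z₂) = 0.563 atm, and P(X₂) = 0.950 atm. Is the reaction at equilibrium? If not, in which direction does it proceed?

(G is a pure liquid — omitted from Q_p.)
Q_p = P(X₂)²·P(Z₂) / P(B₂)² = (0.950)²·(0.563) / (0.189)² = 14.2
Q_p = 14.2 < K_p = 48.6, so the forward reaction proceeds.

toward products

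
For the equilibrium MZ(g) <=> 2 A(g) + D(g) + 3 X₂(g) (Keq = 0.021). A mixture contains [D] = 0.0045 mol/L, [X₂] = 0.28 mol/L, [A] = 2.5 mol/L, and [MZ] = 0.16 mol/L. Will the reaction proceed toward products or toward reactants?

forward (toward products)

Q = [A]²·[D]·[X₂]³ / [MZ] = (2.5)²·(0.0045)·(0.28)³ / (0.16) = 0.0039
Q = 0.0039 < Keq = 0.021, so the forward reaction proceeds.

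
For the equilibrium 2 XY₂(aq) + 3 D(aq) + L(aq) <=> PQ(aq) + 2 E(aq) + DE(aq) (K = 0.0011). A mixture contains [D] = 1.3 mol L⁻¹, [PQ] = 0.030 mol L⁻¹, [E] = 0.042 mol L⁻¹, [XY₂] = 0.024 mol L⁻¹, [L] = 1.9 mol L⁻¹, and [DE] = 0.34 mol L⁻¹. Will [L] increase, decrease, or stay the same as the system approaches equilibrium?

Q = [PQ]·[E]²·[DE] / ([XY₂]²·[D]³·[L]) = (0.030)·(0.042)²·(0.34) / ((0.024)²·(1.3)³·(1.9)) = 0.0075
Q = 0.0075 > K = 0.0011: net reverse reaction.
L is a reactant, so it increases.

increase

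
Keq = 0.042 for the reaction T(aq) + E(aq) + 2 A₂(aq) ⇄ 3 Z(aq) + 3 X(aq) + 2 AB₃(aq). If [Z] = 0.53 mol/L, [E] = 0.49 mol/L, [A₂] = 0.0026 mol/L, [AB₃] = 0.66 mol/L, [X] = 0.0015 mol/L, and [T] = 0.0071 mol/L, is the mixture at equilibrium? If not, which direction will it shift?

no; Q < K, reaction proceeds forward

Q = [Z]³·[X]³·[AB₃]² / ([T]·[E]·[A₂]²) = (0.53)³·(0.0015)³·(0.66)² / ((0.0071)·(0.49)·(0.0026)²) = 0.0093
Q = 0.0093 < Keq = 0.042: net forward reaction.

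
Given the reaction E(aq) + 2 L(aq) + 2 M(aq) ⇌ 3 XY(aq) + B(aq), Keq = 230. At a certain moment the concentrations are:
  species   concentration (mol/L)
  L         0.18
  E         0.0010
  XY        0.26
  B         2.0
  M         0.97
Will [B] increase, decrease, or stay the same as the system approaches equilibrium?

Q = [XY]³·[B] / ([E]·[L]²·[M]²) = (0.26)³·(2.0) / ((0.0010)·(0.18)²·(0.97)²) = 1200
Q = 1200 > Keq = 230: net reverse reaction.
B is a product, so it decreases.

decrease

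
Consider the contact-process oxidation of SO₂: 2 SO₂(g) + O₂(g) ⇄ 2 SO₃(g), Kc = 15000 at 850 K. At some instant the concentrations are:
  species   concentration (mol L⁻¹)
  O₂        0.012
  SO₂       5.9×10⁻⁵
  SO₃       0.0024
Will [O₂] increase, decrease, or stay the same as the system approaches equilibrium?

Qc = [SO₃]² / ([SO₂]²·[O₂]) = (0.0024)² / ((5.9×10⁻⁵)²·(0.012)) = 1.4×10⁵
Qc = 1.4×10⁵ > Kc = 15000: net reverse reaction.
O₂ is a reactant, so it increases.

increase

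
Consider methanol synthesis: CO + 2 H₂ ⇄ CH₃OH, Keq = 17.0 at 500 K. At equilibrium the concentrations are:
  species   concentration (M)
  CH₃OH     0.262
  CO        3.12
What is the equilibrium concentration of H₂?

[H₂] = 0.0703 M

At equilibrium, Keq = [CH₃OH] / ([CO]·[H₂]²) = 17.0.
(0.262) / ((3.12)·([H₂])²) = 17.0
[H₂]² = 0.00494 ⇒ [H₂] = 0.0703 M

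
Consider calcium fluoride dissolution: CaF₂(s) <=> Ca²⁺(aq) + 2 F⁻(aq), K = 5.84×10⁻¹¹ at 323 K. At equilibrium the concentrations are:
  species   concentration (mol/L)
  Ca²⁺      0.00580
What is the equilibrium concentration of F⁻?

(CaF₂ is a pure solid — omitted from K.)
At equilibrium, K = [Ca²⁺]·[F⁻]² = 5.84×10⁻¹¹.
(0.00580)·([F⁻])² = 5.84×10⁻¹¹
[F⁻]² = 1.01×10⁻⁸ ⇒ [F⁻] = 1.00×10⁻⁴ mol/L

[F⁻] = 1.00×10⁻⁴ mol/L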